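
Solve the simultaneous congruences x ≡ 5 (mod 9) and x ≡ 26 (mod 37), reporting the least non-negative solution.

Write x = 5 + 9·k. Then 9·k ≡ 26 − 5 ≡ 21 (mod 37).
Need 9⁻¹ mod 37. Extended Euclid on (37, 9):
37 = 4*9 + 1
9 = 9*1 + 0
Back-substitute:
1 = 37 − 4·9
9⁻¹ ≡ 33 (mod 37), so k ≡ 33·21 ≡ 27 (mod 37).
x = 5 + 9·27 = 248.

248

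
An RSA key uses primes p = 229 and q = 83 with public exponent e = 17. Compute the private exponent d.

14297

φ(n) = (p−1)(q−1) = 228·82 = 18696.
Need d with 17·d ≡ 1 (mod 18696). Apply the extended Euclidean algorithm:
18696 = 1099×17 + 13
17 = 1×13 + 4
13 = 3×4 + 1
4 = 4×1 + 0
Back-substitute:
1 = 13 − 3·4
1 = −3·17 + 4·13
1 = 4·18696 − 4399·17
So 17·(-4399) ≡ 1 (mod 18696), hence d ≡ -4399 ≡ 14297 (mod 18696).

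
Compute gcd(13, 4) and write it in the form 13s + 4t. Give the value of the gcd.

1

Euclidean algorithm:
13 = 3·4 + 1
4 = 4·1 + 0
gcd(13, 4) = 1.
Working backward:
1 = 13 − 3·4
So 1 = (1)·13 + (-3)·4.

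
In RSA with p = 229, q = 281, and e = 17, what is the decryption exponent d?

37553

φ(n) = (p−1)(q−1) = 228·280 = 63840.
Need d with 17·d ≡ 1 (mod 63840). Apply the extended Euclidean algorithm:
63840 = 3755×17 + 5
17 = 3×5 + 2
5 = 2×2 + 1
2 = 2×1 + 0
Back-substitute:
1 = 5 − 2·2
1 = −2·17 + 7·5
1 = 7·63840 − 26287·17
So 17·(-26287) ≡ 1 (mod 63840), hence d ≡ -26287 ≡ 37553 (mod 63840).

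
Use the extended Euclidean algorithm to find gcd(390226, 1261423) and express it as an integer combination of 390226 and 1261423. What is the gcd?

1

Euclidean algorithm:
1261423 = 3×390226 + 90745
390226 = 4×90745 + 27246
90745 = 3×27246 + 9007
27246 = 3×9007 + 225
9007 = 40×225 + 7
225 = 32×7 + 1
7 = 7×1 + 0
gcd(390226, 1261423) = 1.
Express as a combination:
1 = 225 − 32·7
1 = −32·9007 + 1281·225
1 = 1281·27246 − 3875·9007
1 = −3875·90745 + 12906·27246
1 = 12906·390226 − 55499·90745
1 = −55499·1261423 + 179403·390226
So 1 = (-55499)·1261423 + (179403)·390226.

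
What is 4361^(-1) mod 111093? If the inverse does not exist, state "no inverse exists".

Apply the Euclidean algorithm to 111093 and 4361:
111093 = 25×4361 + 2068
4361 = 2×2068 + 225
2068 = 9×225 + 43
225 = 5×43 + 10
43 = 4×10 + 3
10 = 3×3 + 1
3 = 3×1 + 0
gcd = 1, so the inverse exists. Back-substitute:
1 = 10 − 3·3
1 = −3·43 + 13·10
1 = 13·225 − 68·43
1 = −68·2068 + 625·225
1 = 625·4361 − 1318·2068
1 = −1318·111093 + 33575·4361
So 4361·33575 ≡ 1 (mod 111093).

33575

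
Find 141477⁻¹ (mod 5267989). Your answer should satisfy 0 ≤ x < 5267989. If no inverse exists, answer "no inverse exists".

Apply the Euclidean algorithm to 5267989 and 141477:
5267989 = 37·141477 + 33340
141477 = 4·33340 + 8117
33340 = 4·8117 + 872
8117 = 9·872 + 269
872 = 3·269 + 65
269 = 4·65 + 9
65 = 7·9 + 2
9 = 4·2 + 1
2 = 2·1 + 0
Since gcd(141477, 5267989) = 1, back-substitute to write 1 as a combination:
1 = 9 − 4·2
1 = −4·65 + 29·9
1 = 29·269 − 120·65
1 = −120·872 + 389·269
1 = 389·8117 − 3621·872
1 = −3621·33340 + 14873·8117
1 = 14873·141477 − 63113·33340
1 = −63113·5267989 + 2350054·141477
So 141477·2350054 ≡ 1 (mod 5267989).

2350054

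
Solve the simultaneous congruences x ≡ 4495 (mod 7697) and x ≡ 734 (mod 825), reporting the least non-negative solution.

Write x = 4495 + 7697·k. Then 7697·k ≡ 734 − 4495 ≡ 364 (mod 825).
Need 7697⁻¹ mod 825. Extended Euclid on (825, 272):
825 = 3×272 + 9
272 = 30×9 + 2
9 = 4×2 + 1
2 = 2×1 + 0
Back-substitute:
1 = 9 − 4·2
1 = −4·272 + 121·9
1 = 121·825 − 367·272
7697⁻¹ ≡ 458 (mod 825), so k ≡ 458·364 ≡ 62 (mod 825).
x = 4495 + 7697·62 = 481709.

481709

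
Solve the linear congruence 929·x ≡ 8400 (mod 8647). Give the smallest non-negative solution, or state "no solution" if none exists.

First find gcd(929, 8647):
8647 = 9·929 + 286
929 = 3·286 + 71
286 = 4·71 + 2
71 = 35·2 + 1
2 = 2·1 + 0
gcd = 1, so a unique solution mod 8647 exists.
Back-substitute for the Bézout coefficients:
1 = 71 − 35·2
1 = −35·286 + 141·71
1 = 141·929 − 458·286
1 = −458·8647 + 4263·929
So 929·(4263) ≡ 1 (mod 8647), giving 929⁻¹ ≡ 4263.
x ≡ 929⁻¹·8400 ≡ 4263·8400 ≡ 1973 (mod 8647).

1973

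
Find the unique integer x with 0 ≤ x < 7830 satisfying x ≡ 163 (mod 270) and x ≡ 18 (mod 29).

Write x = 163 + 270·k. Then 270·k ≡ 18 − 163 ≡ 0 (mod 29).
Need 270⁻¹ mod 29. Extended Euclid on (29, 9):
29 = 3·9 + 2
9 = 4·2 + 1
2 = 2·1 + 0
Back-substitute:
1 = 9 − 4·2
1 = −4·29 + 13·9
270⁻¹ ≡ 13 (mod 29), so k ≡ 13·0 ≡ 0 (mod 29).
x = 163 + 270·0 = 163.

163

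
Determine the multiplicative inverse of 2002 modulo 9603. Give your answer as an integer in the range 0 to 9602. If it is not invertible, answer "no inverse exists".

no inverse exists

Euclidean algorithm on 9603, 2002:
9603 = 4·2002 + 1595
2002 = 1·1595 + 407
1595 = 3·407 + 374
407 = 1·374 + 33
374 = 11·33 + 11
33 = 3·11 + 0
gcd(2002, 9603) = 11 ≠ 1, so 2002 has no multiplicative inverse modulo 9603.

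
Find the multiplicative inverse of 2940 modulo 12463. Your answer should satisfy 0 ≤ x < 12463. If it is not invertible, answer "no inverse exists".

6329

Extended Euclidean algorithm:
12463 = 4*2940 + 703
2940 = 4*703 + 128
703 = 5*128 + 63
128 = 2*63 + 2
63 = 31*2 + 1
2 = 2*1 + 0
gcd = 1, so the inverse exists. Back-substitute:
1 = 63 − 31·2
1 = −31·128 + 63·63
1 = 63·703 − 346·128
1 = −346·2940 + 1447·703
1 = 1447·12463 − 6134·2940
Thus 2940·(-6134) ≡ 1 (mod 12463); reducing, -6134 mod 12463 = 6329.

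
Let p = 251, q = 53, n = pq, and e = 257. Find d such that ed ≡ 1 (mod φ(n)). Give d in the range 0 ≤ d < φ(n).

φ(n) = (p−1)(q−1) = 250·52 = 13000.
Need d with 257·d ≡ 1 (mod 13000). Apply the extended Euclidean algorithm:
13000 = 50·257 + 150
257 = 1·150 + 107
150 = 1·107 + 43
107 = 2·43 + 21
43 = 2·21 + 1
21 = 21·1 + 0
Back-substitute:
1 = 43 − 2·21
1 = −2·107 + 5·43
1 = 5·150 − 7·107
1 = −7·257 + 12·150
1 = 12·13000 − 607·257
So 257·(-607) ≡ 1 (mod 13000), hence d ≡ -607 ≡ 12393 (mod 13000).

12393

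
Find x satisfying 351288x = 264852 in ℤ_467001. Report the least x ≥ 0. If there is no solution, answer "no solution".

38750

First find gcd(351288, 467001):
467001 = 1*351288 + 115713
351288 = 3*115713 + 4149
115713 = 27*4149 + 3690
4149 = 1*3690 + 459
3690 = 8*459 + 18
459 = 25*18 + 9
18 = 2*9 + 0
gcd = 9 and 9 | 264852, so solutions exist. Divide through by 9: 39032x ≡ 29428 (mod 51889).
Now find 39032⁻¹ mod 51889:
51889 = 1·39032 + 12857
39032 = 3·12857 + 461
12857 = 27·461 + 410
461 = 1·410 + 51
410 = 8·51 + 2
51 = 25·2 + 1
2 = 2·1 + 0
Back-substitute:
1 = 51 − 25·2
1 = −25·410 + 201·51
1 = 201·461 − 226·410
1 = −226·12857 + 6303·461
1 = 6303·39032 − 19135·12857
1 = −19135·51889 + 25438·39032
So 39032⁻¹ ≡ 25438 (mod 51889).
Then x ≡ 25438·29428 ≡ 38750 (mod 51889); the smallest non-negative solution is x = 38750.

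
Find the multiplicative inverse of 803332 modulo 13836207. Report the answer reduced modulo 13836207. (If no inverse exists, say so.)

11698165

gcd(13836207, 803332) by repeated division:
13836207 = 17×803332 + 179563
803332 = 4×179563 + 85080
179563 = 2×85080 + 9403
85080 = 9×9403 + 453
9403 = 20×453 + 343
453 = 1×343 + 110
343 = 3×110 + 13
110 = 8×13 + 6
13 = 2×6 + 1
6 = 6×1 + 0
Since gcd(803332, 13836207) = 1, back-substitute to write 1 as a combination:
1 = 13 − 2·6
1 = −2·110 + 17·13
1 = 17·343 − 53·110
1 = −53·453 + 70·343
1 = 70·9403 − 1453·453
1 = −1453·85080 + 13147·9403
1 = 13147·179563 − 27747·85080
1 = −27747·803332 + 124135·179563
1 = 124135·13836207 − 2138042·803332
Thus 803332·(-2138042) ≡ 1 (mod 13836207); reducing, -2138042 mod 13836207 = 11698165.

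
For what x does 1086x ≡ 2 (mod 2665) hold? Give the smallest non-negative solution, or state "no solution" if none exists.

First find gcd(1086, 2665):
2665 = 2×1086 + 493
1086 = 2×493 + 100
493 = 4×100 + 93
100 = 1×93 + 7
93 = 13×7 + 2
7 = 3×2 + 1
2 = 2×1 + 0
gcd = 1, so a unique solution mod 2665 exists.
Back-substitute for the Bézout coefficients:
1 = 7 − 3·2
1 = −3·93 + 40·7
1 = 40·100 − 43·93
1 = −43·493 + 212·100
1 = 212·1086 − 467·493
1 = −467·2665 + 1146·1086
So 1086·(1146) ≡ 1 (mod 2665), giving 1086⁻¹ ≡ 1146.
x ≡ 1086⁻¹·2 ≡ 1146·2 ≡ 2292 (mod 2665).

2292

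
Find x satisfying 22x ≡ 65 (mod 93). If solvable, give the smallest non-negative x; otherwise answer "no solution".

First find gcd(22, 93):
93 = 4·22 + 5
22 = 4·5 + 2
5 = 2·2 + 1
2 = 2·1 + 0
gcd = 1, so a unique solution mod 93 exists.
Back-substitute for the Bézout coefficients:
1 = 5 − 2·2
1 = −2·22 + 9·5
1 = 9·93 − 38·22
So 22·(-38) ≡ 1 (mod 93), giving 22⁻¹ ≡ 55.
x ≡ 22⁻¹·65 ≡ 55·65 ≡ 41 (mod 93).

41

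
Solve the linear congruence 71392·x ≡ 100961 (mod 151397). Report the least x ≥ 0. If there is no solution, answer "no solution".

42251

First find gcd(71392, 151397):
151397 = 2·71392 + 8613
71392 = 8·8613 + 2488
8613 = 3·2488 + 1149
2488 = 2·1149 + 190
1149 = 6·190 + 9
190 = 21·9 + 1
9 = 9·1 + 0
gcd = 1, so a unique solution mod 151397 exists.
Back-substitute for the Bézout coefficients:
1 = 190 − 21·9
1 = −21·1149 + 127·190
1 = 127·2488 − 275·1149
1 = −275·8613 + 952·2488
1 = 952·71392 − 7891·8613
1 = −7891·151397 + 16734·71392
So 71392·(16734) ≡ 1 (mod 151397), giving 71392⁻¹ ≡ 16734.
x ≡ 71392⁻¹·100961 ≡ 16734·100961 ≡ 42251 (mod 151397).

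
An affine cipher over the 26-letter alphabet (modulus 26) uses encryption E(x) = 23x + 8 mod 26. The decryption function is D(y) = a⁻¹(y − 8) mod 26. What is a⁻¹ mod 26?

17

Extended Euclidean algorithm:
26 = 1*23 + 3
23 = 7*3 + 2
3 = 1*2 + 1
2 = 2*1 + 0
The gcd is 1. Working backward:
1 = 3 − 2
1 = −23 + 8·3
1 = 8·26 − 9·23
Thus 23·(-9) ≡ 1 (mod 26); reducing, -9 mod 26 = 17.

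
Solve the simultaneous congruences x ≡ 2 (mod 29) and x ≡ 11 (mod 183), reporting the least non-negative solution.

5135

Write x = 2 + 29·k. Then 29·k ≡ 11 − 2 ≡ 9 (mod 183).
Need 29⁻¹ mod 183. Extended Euclid on (183, 29):
183 = 6·29 + 9
29 = 3·9 + 2
9 = 4·2 + 1
2 = 2·1 + 0
Back-substitute:
1 = 9 − 4·2
1 = −4·29 + 13·9
1 = 13·183 − 82·29
29⁻¹ ≡ 101 (mod 183), so k ≡ 101·9 ≡ 177 (mod 183).
x = 2 + 29·177 = 5135.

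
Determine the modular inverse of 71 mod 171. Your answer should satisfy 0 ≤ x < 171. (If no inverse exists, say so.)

Extended Euclidean algorithm:
171 = 2×71 + 29
71 = 2×29 + 13
29 = 2×13 + 3
13 = 4×3 + 1
3 = 3×1 + 0
Since gcd(71, 171) = 1, back-substitute to write 1 as a combination:
1 = 13 − 4·3
1 = −4·29 + 9·13
1 = 9·71 − 22·29
1 = −22·171 + 53·71
So 71·53 ≡ 1 (mod 171).

53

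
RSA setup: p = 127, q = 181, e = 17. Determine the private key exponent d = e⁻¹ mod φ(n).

10673

φ(n) = (p−1)(q−1) = 126·180 = 22680.
Need d with 17·d ≡ 1 (mod 22680). Apply the extended Euclidean algorithm:
22680 = 1334*17 + 2
17 = 8*2 + 1
2 = 2*1 + 0
Back-substitute:
1 = 17 − 8·2
1 = −8·22680 + 10673·17
So 17·10673 ≡ 1 (mod 22680), hence d = 10673.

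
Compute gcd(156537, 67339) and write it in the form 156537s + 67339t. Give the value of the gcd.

1

Apply Euclid's algorithm to 156537 and 67339:
156537 = 2·67339 + 21859
67339 = 3·21859 + 1762
21859 = 12·1762 + 715
1762 = 2·715 + 332
715 = 2·332 + 51
332 = 6·51 + 26
51 = 1·26 + 25
26 = 1·25 + 1
25 = 25·1 + 0
gcd(156537, 67339) = 1.
Working backward:
1 = 26 − 25
1 = −51 + 2·26
1 = 2·332 − 13·51
1 = −13·715 + 28·332
1 = 28·1762 − 69·715
1 = −69·21859 + 856·1762
1 = 856·67339 − 2637·21859
1 = −2637·156537 + 6130·67339
So 1 = (-2637)·156537 + (6130)·67339.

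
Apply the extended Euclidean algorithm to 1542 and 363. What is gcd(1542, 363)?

3

Repeated division:
1542 = 4*363 + 90
363 = 4*90 + 3
90 = 30*3 + 0
gcd(1542, 363) = 3.
Working backward:
3 = 363 − 4·90
3 = −4·1542 + 17·363
So 3 = (-4)·1542 + (17)·363.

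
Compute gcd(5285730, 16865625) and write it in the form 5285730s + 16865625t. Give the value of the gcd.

Repeated division:
16865625 = 3×5285730 + 1008435
5285730 = 5×1008435 + 243555
1008435 = 4×243555 + 34215
243555 = 7×34215 + 4050
34215 = 8×4050 + 1815
4050 = 2×1815 + 420
1815 = 4×420 + 135
420 = 3×135 + 15
135 = 9×15 + 0
gcd(5285730, 16865625) = 15.
Working backward:
15 = 420 − 3·135
15 = −3·1815 + 13·420
15 = 13·4050 − 29·1815
15 = −29·34215 + 245·4050
15 = 245·243555 − 1744·34215
15 = −1744·1008435 + 7221·243555
15 = 7221·5285730 − 37849·1008435
15 = −37849·16865625 + 120768·5285730
So 15 = (-37849)·16865625 + (120768)·5285730.

15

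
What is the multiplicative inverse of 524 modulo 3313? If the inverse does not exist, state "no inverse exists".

196

gcd(3313, 524) by repeated division:
3313 = 6·524 + 169
524 = 3·169 + 17
169 = 9·17 + 16
17 = 1·16 + 1
16 = 16·1 + 0
Since gcd(524, 3313) = 1, back-substitute to write 1 as a combination:
1 = 17 − 16
1 = −169 + 10·17
1 = 10·524 − 31·169
1 = −31·3313 + 196·524
So 524·196 ≡ 1 (mod 3313).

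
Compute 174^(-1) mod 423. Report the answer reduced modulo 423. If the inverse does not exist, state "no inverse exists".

no inverse exists

Compute gcd(174, 423):
423 = 2*174 + 75
174 = 2*75 + 24
75 = 3*24 + 3
24 = 8*3 + 0
gcd(174, 423) = 3 ≠ 1, so 174 has no multiplicative inverse modulo 423.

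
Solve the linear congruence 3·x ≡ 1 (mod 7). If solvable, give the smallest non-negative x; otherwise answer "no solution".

First find gcd(3, 7):
7 = 2*3 + 1
3 = 3*1 + 0
gcd = 1, so a unique solution mod 7 exists.
Back-substitute for the Bézout coefficients:
1 = 7 − 2·3
So 3·(-2) ≡ 1 (mod 7), giving 3⁻¹ ≡ 5.
x ≡ 3⁻¹·1 ≡ 5·1 ≡ 5 (mod 7).

5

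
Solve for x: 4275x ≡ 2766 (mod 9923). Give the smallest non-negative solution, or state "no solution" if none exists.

3559

First find gcd(4275, 9923):
9923 = 2×4275 + 1373
4275 = 3×1373 + 156
1373 = 8×156 + 125
156 = 1×125 + 31
125 = 4×31 + 1
31 = 31×1 + 0
gcd = 1, so a unique solution mod 9923 exists.
Back-substitute for the Bézout coefficients:
1 = 125 − 4·31
1 = −4·156 + 5·125
1 = 5·1373 − 44·156
1 = −44·4275 + 137·1373
1 = 137·9923 − 318·4275
So 4275·(-318) ≡ 1 (mod 9923), giving 4275⁻¹ ≡ 9605.
x ≡ 4275⁻¹·2766 ≡ 9605·2766 ≡ 3559 (mod 9923).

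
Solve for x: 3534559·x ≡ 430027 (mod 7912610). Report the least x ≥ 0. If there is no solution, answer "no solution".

First find gcd(3534559, 7912610):
7912610 = 2*3534559 + 843492
3534559 = 4*843492 + 160591
843492 = 5*160591 + 40537
160591 = 3*40537 + 38980
40537 = 1*38980 + 1557
38980 = 25*1557 + 55
1557 = 28*55 + 17
55 = 3*17 + 4
17 = 4*4 + 1
4 = 4*1 + 0
gcd = 1, so a unique solution mod 7912610 exists.
Back-substitute for the Bézout coefficients:
1 = 17 − 4·4
1 = −4·55 + 13·17
1 = 13·1557 − 368·55
1 = −368·38980 + 9213·1557
1 = 9213·40537 − 9581·38980
1 = −9581·160591 + 37956·40537
1 = 37956·843492 − 199361·160591
1 = −199361·3534559 + 835400·843492
1 = 835400·7912610 − 1870161·3534559
So 3534559·(-1870161) ≡ 1 (mod 7912610), giving 3534559⁻¹ ≡ 6042449.
x ≡ 3534559⁻¹·430027 ≡ 6042449·430027 ≡ 2130833 (mod 7912610).

2130833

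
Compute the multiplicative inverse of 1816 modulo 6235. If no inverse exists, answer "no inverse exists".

3066

Run Euclid on (6235, 1816):
6235 = 3×1816 + 787
1816 = 2×787 + 242
787 = 3×242 + 61
242 = 3×61 + 59
61 = 1×59 + 2
59 = 29×2 + 1
2 = 2×1 + 0
gcd = 1, so the inverse exists. Back-substitute:
1 = 59 − 29·2
1 = −29·61 + 30·59
1 = 30·242 − 119·61
1 = −119·787 + 387·242
1 = 387·1816 − 893·787
1 = −893·6235 + 3066·1816
So 1816·3066 ≡ 1 (mod 6235).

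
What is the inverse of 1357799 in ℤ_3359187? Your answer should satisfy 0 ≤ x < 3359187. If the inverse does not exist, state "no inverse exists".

747839

Run Euclid on (3359187, 1357799):
3359187 = 2·1357799 + 643589
1357799 = 2·643589 + 70621
643589 = 9·70621 + 8000
70621 = 8·8000 + 6621
8000 = 1·6621 + 1379
6621 = 4·1379 + 1105
1379 = 1·1105 + 274
1105 = 4·274 + 9
274 = 30·9 + 4
9 = 2·4 + 1
4 = 4·1 + 0
The gcd is 1. Working backward:
1 = 9 − 2·4
1 = −2·274 + 61·9
1 = 61·1105 − 246·274
1 = −246·1379 + 307·1105
1 = 307·6621 − 1474·1379
1 = −1474·8000 + 1781·6621
1 = 1781·70621 − 15722·8000
1 = −15722·643589 + 143279·70621
1 = 143279·1357799 − 302280·643589
1 = −302280·3359187 + 747839·1357799
So 1357799·747839 ≡ 1 (mod 3359187).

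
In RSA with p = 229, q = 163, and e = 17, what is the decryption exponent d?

φ(n) = (p−1)(q−1) = 228·162 = 36936.
Need d with 17·d ≡ 1 (mod 36936). Apply the extended Euclidean algorithm:
36936 = 2172×17 + 12
17 = 1×12 + 5
12 = 2×5 + 2
5 = 2×2 + 1
2 = 2×1 + 0
Back-substitute:
1 = 5 − 2·2
1 = −2·12 + 5·5
1 = 5·17 − 7·12
1 = −7·36936 + 15209·17
So 17·15209 ≡ 1 (mod 36936), hence d = 15209.

15209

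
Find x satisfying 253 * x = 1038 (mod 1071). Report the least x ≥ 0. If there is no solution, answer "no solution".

First find gcd(253, 1071):
1071 = 4×253 + 59
253 = 4×59 + 17
59 = 3×17 + 8
17 = 2×8 + 1
8 = 8×1 + 0
gcd = 1, so a unique solution mod 1071 exists.
Back-substitute for the Bézout coefficients:
1 = 17 − 2·8
1 = −2·59 + 7·17
1 = 7·253 − 30·59
1 = −30·1071 + 127·253
So 253·(127) ≡ 1 (mod 1071), giving 253⁻¹ ≡ 127.
x ≡ 253⁻¹·1038 ≡ 127·1038 ≡ 93 (mod 1071).

93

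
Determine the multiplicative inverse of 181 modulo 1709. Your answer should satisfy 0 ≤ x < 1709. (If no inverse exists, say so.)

1303

Extended Euclidean algorithm:
1709 = 9×181 + 80
181 = 2×80 + 21
80 = 3×21 + 17
21 = 1×17 + 4
17 = 4×4 + 1
4 = 4×1 + 0
The gcd is 1. Working backward:
1 = 17 − 4·4
1 = −4·21 + 5·17
1 = 5·80 − 19·21
1 = −19·181 + 43·80
1 = 43·1709 − 406·181
Hence 181⁻¹ ≡ -406 ≡ 1303 (mod 1709).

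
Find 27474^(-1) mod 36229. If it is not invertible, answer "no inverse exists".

7072

Apply the Euclidean algorithm to 36229 and 27474:
36229 = 1×27474 + 8755
27474 = 3×8755 + 1209
8755 = 7×1209 + 292
1209 = 4×292 + 41
292 = 7×41 + 5
41 = 8×5 + 1
5 = 5×1 + 0
The gcd is 1. Working backward:
1 = 41 − 8·5
1 = −8·292 + 57·41
1 = 57·1209 − 236·292
1 = −236·8755 + 1709·1209
1 = 1709·27474 − 5363·8755
1 = −5363·36229 + 7072·27474
So 27474·7072 ≡ 1 (mod 36229).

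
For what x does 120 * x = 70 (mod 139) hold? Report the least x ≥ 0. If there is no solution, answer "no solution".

First find gcd(120, 139):
139 = 1*120 + 19
120 = 6*19 + 6
19 = 3*6 + 1
6 = 6*1 + 0
gcd = 1, so a unique solution mod 139 exists.
Back-substitute for the Bézout coefficients:
1 = 19 − 3·6
1 = −3·120 + 19·19
1 = 19·139 − 22·120
So 120·(-22) ≡ 1 (mod 139), giving 120⁻¹ ≡ 117.
x ≡ 120⁻¹·70 ≡ 117·70 ≡ 128 (mod 139).

128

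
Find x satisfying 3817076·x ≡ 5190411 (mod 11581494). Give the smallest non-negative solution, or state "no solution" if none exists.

no solution

gcd(3817076, 11581494):
11581494 = 3·3817076 + 130266
3817076 = 29·130266 + 39362
130266 = 3·39362 + 12180
39362 = 3·12180 + 2822
12180 = 4·2822 + 892
2822 = 3·892 + 146
892 = 6·146 + 16
146 = 9·16 + 2
16 = 8·2 + 0
gcd = 2, but 2 ∤ 5190411, so the congruence has no solution.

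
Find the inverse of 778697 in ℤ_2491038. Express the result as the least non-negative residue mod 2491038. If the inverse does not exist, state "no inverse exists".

98711

Run Euclid on (2491038, 778697):
2491038 = 3·778697 + 154947
778697 = 5·154947 + 3962
154947 = 39·3962 + 429
3962 = 9·429 + 101
429 = 4·101 + 25
101 = 4·25 + 1
25 = 25·1 + 0
gcd = 1, so the inverse exists. Back-substitute:
1 = 101 − 4·25
1 = −4·429 + 17·101
1 = 17·3962 − 157·429
1 = −157·154947 + 6140·3962
1 = 6140·778697 − 30857·154947
1 = −30857·2491038 + 98711·778697
So 778697·98711 ≡ 1 (mod 2491038).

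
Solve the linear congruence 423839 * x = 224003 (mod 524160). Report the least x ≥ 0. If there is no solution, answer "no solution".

First find gcd(423839, 524160):
524160 = 1·423839 + 100321
423839 = 4·100321 + 22555
100321 = 4·22555 + 10101
22555 = 2·10101 + 2353
10101 = 4·2353 + 689
2353 = 3·689 + 286
689 = 2·286 + 117
286 = 2·117 + 52
117 = 2·52 + 13
52 = 4·13 + 0
gcd = 13 and 13 | 224003, so solutions exist. Divide through by 13: 32603x ≡ 17231 (mod 40320).
Now find 32603⁻¹ mod 40320:
40320 = 1*32603 + 7717
32603 = 4*7717 + 1735
7717 = 4*1735 + 777
1735 = 2*777 + 181
777 = 4*181 + 53
181 = 3*53 + 22
53 = 2*22 + 9
22 = 2*9 + 4
9 = 2*4 + 1
4 = 4*1 + 0
Back-substitute:
1 = 9 − 2·4
1 = −2·22 + 5·9
1 = 5·53 − 12·22
1 = −12·181 + 41·53
1 = 41·777 − 176·181
1 = −176·1735 + 393·777
1 = 393·7717 − 1748·1735
1 = −1748·32603 + 7385·7717
1 = 7385·40320 − 9133·32603
So 32603·(-9133) ≡ 1 (mod 40320), i.e. 32603⁻¹ ≡ 31187.
Then x ≡ 31187·17231 ≡ 38557 (mod 40320); the smallest non-negative solution is x = 38557.

38557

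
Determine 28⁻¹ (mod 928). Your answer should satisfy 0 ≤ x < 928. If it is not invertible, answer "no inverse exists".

no inverse exists

Compute gcd(28, 928):
928 = 33*28 + 4
28 = 7*4 + 0
Since gcd = 4 > 1, 28 is not a unit mod 928.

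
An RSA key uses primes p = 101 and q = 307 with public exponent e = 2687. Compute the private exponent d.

φ(n) = (p−1)(q−1) = 100·306 = 30600.
Need d with 2687·d ≡ 1 (mod 30600). Apply the extended Euclidean algorithm:
30600 = 11×2687 + 1043
2687 = 2×1043 + 601
1043 = 1×601 + 442
601 = 1×442 + 159
442 = 2×159 + 124
159 = 1×124 + 35
124 = 3×35 + 19
35 = 1×19 + 16
19 = 1×16 + 3
16 = 5×3 + 1
3 = 3×1 + 0
Back-substitute:
1 = 16 − 5·3
1 = −5·19 + 6·16
1 = 6·35 − 11·19
1 = −11·124 + 39·35
1 = 39·159 − 50·124
1 = −50·442 + 139·159
1 = 139·601 − 189·442
1 = −189·1043 + 328·601
1 = 328·2687 − 845·1043
1 = −845·30600 + 9623·2687
So 2687·9623 ≡ 1 (mod 30600), hence d = 9623.

9623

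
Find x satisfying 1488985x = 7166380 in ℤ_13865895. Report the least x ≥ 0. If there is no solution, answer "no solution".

First find gcd(1488985, 13865895):
13865895 = 9*1488985 + 465030
1488985 = 3*465030 + 93895
465030 = 4*93895 + 89450
93895 = 1*89450 + 4445
89450 = 20*4445 + 550
4445 = 8*550 + 45
550 = 12*45 + 10
45 = 4*10 + 5
10 = 2*5 + 0
gcd = 5 and 5 | 7166380, so solutions exist. Divide through by 5: 297797x ≡ 1433276 (mod 2773179).
Now find 297797⁻¹ mod 2773179:
2773179 = 9·297797 + 93006
297797 = 3·93006 + 18779
93006 = 4·18779 + 17890
18779 = 1·17890 + 889
17890 = 20·889 + 110
889 = 8·110 + 9
110 = 12·9 + 2
9 = 4·2 + 1
2 = 2·1 + 0
Back-substitute:
1 = 9 − 4·2
1 = −4·110 + 49·9
1 = 49·889 − 396·110
1 = −396·17890 + 7969·889
1 = 7969·18779 − 8365·17890
1 = −8365·93006 + 41429·18779
1 = 41429·297797 − 132652·93006
1 = −132652·2773179 + 1235297·297797
So 297797⁻¹ ≡ 1235297 (mod 2773179).
Then x ≡ 1235297·1433276 ≡ 2049496 (mod 2773179); the smallest non-negative solution is x = 2049496.

2049496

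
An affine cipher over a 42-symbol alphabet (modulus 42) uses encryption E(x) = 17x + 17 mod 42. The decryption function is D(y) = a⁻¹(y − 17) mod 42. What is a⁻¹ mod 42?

Extended Euclidean algorithm:
42 = 2·17 + 8
17 = 2·8 + 1
8 = 8·1 + 0
The gcd is 1. Working backward:
1 = 17 − 2·8
1 = −2·42 + 5·17
So 17·5 ≡ 1 (mod 42).

5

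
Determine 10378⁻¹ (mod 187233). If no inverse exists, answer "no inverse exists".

157555

Run Euclid on (187233, 10378):
187233 = 18*10378 + 429
10378 = 24*429 + 82
429 = 5*82 + 19
82 = 4*19 + 6
19 = 3*6 + 1
6 = 6*1 + 0
Since gcd(10378, 187233) = 1, back-substitute to write 1 as a combination:
1 = 19 − 3·6
1 = −3·82 + 13·19
1 = 13·429 − 68·82
1 = −68·10378 + 1645·429
1 = 1645·187233 − 29678·10378
So 10378·(-29678) ≡ 1 (mod 187233), and -29678 ≡ 157555 (mod 187233).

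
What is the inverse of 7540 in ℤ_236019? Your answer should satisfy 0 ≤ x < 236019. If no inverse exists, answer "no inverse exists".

Extended Euclidean algorithm:
236019 = 31×7540 + 2279
7540 = 3×2279 + 703
2279 = 3×703 + 170
703 = 4×170 + 23
170 = 7×23 + 9
23 = 2×9 + 5
9 = 1×5 + 4
5 = 1×4 + 1
4 = 4×1 + 0
Since gcd(7540, 236019) = 1, back-substitute to write 1 as a combination:
1 = 5 − 4
1 = −9 + 2·5
1 = 2·23 − 5·9
1 = −5·170 + 37·23
1 = 37·703 − 153·170
1 = −153·2279 + 496·703
1 = 496·7540 − 1641·2279
1 = −1641·236019 + 51367·7540
So 7540·51367 ≡ 1 (mod 236019).

51367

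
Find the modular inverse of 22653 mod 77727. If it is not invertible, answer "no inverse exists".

Compute gcd(22653, 77727):
77727 = 3*22653 + 9768
22653 = 2*9768 + 3117
9768 = 3*3117 + 417
3117 = 7*417 + 198
417 = 2*198 + 21
198 = 9*21 + 9
21 = 2*9 + 3
9 = 3*3 + 0
The gcd is 3, not 1, hence no inverse exists.

no inverse exists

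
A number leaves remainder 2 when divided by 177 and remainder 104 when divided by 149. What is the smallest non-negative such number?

Write x = 2 + 177·k. Then 177·k ≡ 104 − 2 ≡ 102 (mod 149).
Need 177⁻¹ mod 149. Extended Euclid on (149, 28):
149 = 5×28 + 9
28 = 3×9 + 1
9 = 9×1 + 0
Back-substitute:
1 = 28 − 3·9
1 = −3·149 + 16·28
177⁻¹ ≡ 16 (mod 149), so k ≡ 16·102 ≡ 142 (mod 149).
x = 2 + 177·142 = 25136.

25136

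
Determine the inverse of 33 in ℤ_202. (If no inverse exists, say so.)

Extended Euclidean algorithm:
202 = 6*33 + 4
33 = 8*4 + 1
4 = 4*1 + 0
The gcd is 1. Working backward:
1 = 33 − 8·4
1 = −8·202 + 49·33
So 33·49 ≡ 1 (mod 202).

49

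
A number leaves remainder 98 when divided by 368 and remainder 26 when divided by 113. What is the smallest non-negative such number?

Write x = 98 + 368·k. Then 368·k ≡ 26 − 98 ≡ 41 (mod 113).
Need 368⁻¹ mod 113. Extended Euclid on (113, 29):
113 = 3×29 + 26
29 = 1×26 + 3
26 = 8×3 + 2
3 = 1×2 + 1
2 = 2×1 + 0
Back-substitute:
1 = 3 − 2
1 = −26 + 9·3
1 = 9·29 − 10·26
1 = −10·113 + 39·29
368⁻¹ ≡ 39 (mod 113), so k ≡ 39·41 ≡ 17 (mod 113).
x = 98 + 368·17 = 6354.

6354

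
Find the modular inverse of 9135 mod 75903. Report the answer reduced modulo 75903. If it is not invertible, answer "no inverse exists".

no inverse exists

Euclidean algorithm on 75903, 9135:
75903 = 8×9135 + 2823
9135 = 3×2823 + 666
2823 = 4×666 + 159
666 = 4×159 + 30
159 = 5×30 + 9
30 = 3×9 + 3
9 = 3×3 + 0
Since gcd = 3 > 1, 9135 is not a unit mod 75903.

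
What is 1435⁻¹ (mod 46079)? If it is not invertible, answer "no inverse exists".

11592

gcd(46079, 1435) by repeated division:
46079 = 32·1435 + 159
1435 = 9·159 + 4
159 = 39·4 + 3
4 = 1·3 + 1
3 = 3·1 + 0
gcd = 1, so the inverse exists. Back-substitute:
1 = 4 − 3
1 = −159 + 40·4
1 = 40·1435 − 361·159
1 = −361·46079 + 11592·1435
So 1435·11592 ≡ 1 (mod 46079).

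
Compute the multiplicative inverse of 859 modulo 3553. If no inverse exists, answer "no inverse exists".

2399

Extended Euclidean algorithm:
3553 = 4·859 + 117
859 = 7·117 + 40
117 = 2·40 + 37
40 = 1·37 + 3
37 = 12·3 + 1
3 = 3·1 + 0
Since gcd(859, 3553) = 1, back-substitute to write 1 as a combination:
1 = 37 − 12·3
1 = −12·40 + 13·37
1 = 13·117 − 38·40
1 = −38·859 + 279·117
1 = 279·3553 − 1154·859
So 859·(-1154) ≡ 1 (mod 3553), and -1154 ≡ 2399 (mod 3553).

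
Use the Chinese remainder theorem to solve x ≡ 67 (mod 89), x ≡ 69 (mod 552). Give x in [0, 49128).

Write x = 67 + 89·k. Then 89·k ≡ 69 − 67 ≡ 2 (mod 552).
Need 89⁻¹ mod 552. Extended Euclid on (552, 89):
552 = 6*89 + 18
89 = 4*18 + 17
18 = 1*17 + 1
17 = 17*1 + 0
Back-substitute:
1 = 18 − 17
1 = −89 + 5·18
1 = 5·552 − 31·89
89⁻¹ ≡ 521 (mod 552), so k ≡ 521·2 ≡ 490 (mod 552).
x = 67 + 89·490 = 43677.

43677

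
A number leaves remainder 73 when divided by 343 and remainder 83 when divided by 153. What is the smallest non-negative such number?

49808

Write x = 73 + 343·k. Then 343·k ≡ 83 − 73 ≡ 10 (mod 153).
Need 343⁻¹ mod 153. Extended Euclid on (153, 37):
153 = 4·37 + 5
37 = 7·5 + 2
5 = 2·2 + 1
2 = 2·1 + 0
Back-substitute:
1 = 5 − 2·2
1 = −2·37 + 15·5
1 = 15·153 − 62·37
343⁻¹ ≡ 91 (mod 153), so k ≡ 91·10 ≡ 145 (mod 153).
x = 73 + 343·145 = 49808.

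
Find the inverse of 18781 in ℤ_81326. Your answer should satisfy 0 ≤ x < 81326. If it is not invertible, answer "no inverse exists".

Compute gcd(18781, 81326):
81326 = 4*18781 + 6202
18781 = 3*6202 + 175
6202 = 35*175 + 77
175 = 2*77 + 21
77 = 3*21 + 14
21 = 1*14 + 7
14 = 2*7 + 0
gcd(18781, 81326) = 7 ≠ 1, so 18781 has no multiplicative inverse modulo 81326.

no inverse exists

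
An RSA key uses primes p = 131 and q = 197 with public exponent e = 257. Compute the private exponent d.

φ(n) = (p−1)(q−1) = 130·196 = 25480.
Need d with 257·d ≡ 1 (mod 25480). Apply the extended Euclidean algorithm:
25480 = 99×257 + 37
257 = 6×37 + 35
37 = 1×35 + 2
35 = 17×2 + 1
2 = 2×1 + 0
Back-substitute:
1 = 35 − 17·2
1 = −17·37 + 18·35
1 = 18·257 − 125·37
1 = −125·25480 + 12393·257
So 257·12393 ≡ 1 (mod 25480), hence d = 12393.

12393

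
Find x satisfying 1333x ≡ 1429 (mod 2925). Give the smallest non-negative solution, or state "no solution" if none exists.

First find gcd(1333, 2925):
2925 = 2*1333 + 259
1333 = 5*259 + 38
259 = 6*38 + 31
38 = 1*31 + 7
31 = 4*7 + 3
7 = 2*3 + 1
3 = 3*1 + 0
gcd = 1, so a unique solution mod 2925 exists.
Back-substitute for the Bézout coefficients:
1 = 7 − 2·3
1 = −2·31 + 9·7
1 = 9·38 − 11·31
1 = −11·259 + 75·38
1 = 75·1333 − 386·259
1 = −386·2925 + 847·1333
So 1333·(847) ≡ 1 (mod 2925), giving 1333⁻¹ ≡ 847.
x ≡ 1333⁻¹·1429 ≡ 847·1429 ≡ 2338 (mod 2925).

2338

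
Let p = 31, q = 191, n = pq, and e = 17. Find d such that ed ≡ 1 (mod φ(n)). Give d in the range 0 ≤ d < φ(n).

φ(n) = (p−1)(q−1) = 30·190 = 5700.
Need d with 17·d ≡ 1 (mod 5700). Apply the extended Euclidean algorithm:
5700 = 335·17 + 5
17 = 3·5 + 2
5 = 2·2 + 1
2 = 2·1 + 0
Back-substitute:
1 = 5 − 2·2
1 = −2·17 + 7·5
1 = 7·5700 − 2347·17
So 17·(-2347) ≡ 1 (mod 5700), hence d ≡ -2347 ≡ 3353 (mod 5700).

3353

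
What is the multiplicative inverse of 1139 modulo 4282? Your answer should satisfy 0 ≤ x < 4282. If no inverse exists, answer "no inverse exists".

Extended Euclidean algorithm:
4282 = 3×1139 + 865
1139 = 1×865 + 274
865 = 3×274 + 43
274 = 6×43 + 16
43 = 2×16 + 11
16 = 1×11 + 5
11 = 2×5 + 1
5 = 5×1 + 0
Since gcd(1139, 4282) = 1, back-substitute to write 1 as a combination:
1 = 11 − 2·5
1 = −2·16 + 3·11
1 = 3·43 − 8·16
1 = −8·274 + 51·43
1 = 51·865 − 161·274
1 = −161·1139 + 212·865
1 = 212·4282 − 797·1139
Hence 1139⁻¹ ≡ -797 ≡ 3485 (mod 4282).

3485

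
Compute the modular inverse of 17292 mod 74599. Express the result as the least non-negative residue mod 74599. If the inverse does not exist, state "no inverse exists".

17623

Extended Euclidean algorithm:
74599 = 4*17292 + 5431
17292 = 3*5431 + 999
5431 = 5*999 + 436
999 = 2*436 + 127
436 = 3*127 + 55
127 = 2*55 + 17
55 = 3*17 + 4
17 = 4*4 + 1
4 = 4*1 + 0
gcd = 1, so the inverse exists. Back-substitute:
1 = 17 − 4·4
1 = −4·55 + 13·17
1 = 13·127 − 30·55
1 = −30·436 + 103·127
1 = 103·999 − 236·436
1 = −236·5431 + 1283·999
1 = 1283·17292 − 4085·5431
1 = −4085·74599 + 17623·17292
So 17292·17623 ≡ 1 (mod 74599).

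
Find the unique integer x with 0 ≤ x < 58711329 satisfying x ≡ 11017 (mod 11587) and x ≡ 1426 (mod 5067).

Write x = 11017 + 11587·k. Then 11587·k ≡ 1426 − 11017 ≡ 543 (mod 5067).
Need 11587⁻¹ mod 5067. Extended Euclid on (5067, 1453):
5067 = 3*1453 + 708
1453 = 2*708 + 37
708 = 19*37 + 5
37 = 7*5 + 2
5 = 2*2 + 1
2 = 2*1 + 0
Back-substitute:
1 = 5 − 2·2
1 = −2·37 + 15·5
1 = 15·708 − 287·37
1 = −287·1453 + 589·708
1 = 589·5067 − 2054·1453
11587⁻¹ ≡ 3013 (mod 5067), so k ≡ 3013·543 ≡ 4485 (mod 5067).
x = 11017 + 11587·4485 = 51978712.

51978712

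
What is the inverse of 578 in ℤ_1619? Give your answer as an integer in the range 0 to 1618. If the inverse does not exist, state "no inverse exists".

535

Extended Euclidean algorithm:
1619 = 2*578 + 463
578 = 1*463 + 115
463 = 4*115 + 3
115 = 38*3 + 1
3 = 3*1 + 0
The gcd is 1. Working backward:
1 = 115 − 38·3
1 = −38·463 + 153·115
1 = 153·578 − 191·463
1 = −191·1619 + 535·578
So 578·535 ≡ 1 (mod 1619).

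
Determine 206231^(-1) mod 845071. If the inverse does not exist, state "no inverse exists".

196136

Extended Euclidean algorithm:
845071 = 4×206231 + 20147
206231 = 10×20147 + 4761
20147 = 4×4761 + 1103
4761 = 4×1103 + 349
1103 = 3×349 + 56
349 = 6×56 + 13
56 = 4×13 + 4
13 = 3×4 + 1
4 = 4×1 + 0
gcd = 1, so the inverse exists. Back-substitute:
1 = 13 − 3·4
1 = −3·56 + 13·13
1 = 13·349 − 81·56
1 = −81·1103 + 256·349
1 = 256·4761 − 1105·1103
1 = −1105·20147 + 4676·4761
1 = 4676·206231 − 47865·20147
1 = −47865·845071 + 196136·206231
So 206231·196136 ≡ 1 (mod 845071).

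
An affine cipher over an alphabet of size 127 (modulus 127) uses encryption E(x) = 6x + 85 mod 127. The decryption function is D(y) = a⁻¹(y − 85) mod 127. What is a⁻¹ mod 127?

Extended Euclidean algorithm:
127 = 21×6 + 1
6 = 6×1 + 0
gcd = 1, so the inverse exists. Back-substitute:
1 = 127 − 21·6
Thus 6·(-21) ≡ 1 (mod 127); reducing, -21 mod 127 = 106.

106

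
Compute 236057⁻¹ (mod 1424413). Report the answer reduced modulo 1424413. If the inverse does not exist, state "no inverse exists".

991671

gcd(1424413, 236057) by repeated division:
1424413 = 6*236057 + 8071
236057 = 29*8071 + 1998
8071 = 4*1998 + 79
1998 = 25*79 + 23
79 = 3*23 + 10
23 = 2*10 + 3
10 = 3*3 + 1
3 = 3*1 + 0
The gcd is 1. Working backward:
1 = 10 − 3·3
1 = −3·23 + 7·10
1 = 7·79 − 24·23
1 = −24·1998 + 607·79
1 = 607·8071 − 2452·1998
1 = −2452·236057 + 71715·8071
1 = 71715·1424413 − 432742·236057
So 236057·(-432742) ≡ 1 (mod 1424413), and -432742 ≡ 991671 (mod 1424413).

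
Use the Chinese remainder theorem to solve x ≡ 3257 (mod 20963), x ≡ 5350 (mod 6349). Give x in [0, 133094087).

72199829

Write x = 3257 + 20963·k. Then 20963·k ≡ 5350 − 3257 ≡ 2093 (mod 6349).
Need 20963⁻¹ mod 6349. Extended Euclid on (6349, 1916):
6349 = 3*1916 + 601
1916 = 3*601 + 113
601 = 5*113 + 36
113 = 3*36 + 5
36 = 7*5 + 1
5 = 5*1 + 0
Back-substitute:
1 = 36 − 7·5
1 = −7·113 + 22·36
1 = 22·601 − 117·113
1 = −117·1916 + 373·601
1 = 373·6349 − 1236·1916
20963⁻¹ ≡ 5113 (mod 6349), so k ≡ 5113·2093 ≡ 3444 (mod 6349).
x = 3257 + 20963·3444 = 72199829.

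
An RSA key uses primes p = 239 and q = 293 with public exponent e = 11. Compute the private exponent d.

φ(n) = (p−1)(q−1) = 238·292 = 69496.
Need d with 11·d ≡ 1 (mod 69496). Apply the extended Euclidean algorithm:
69496 = 6317*11 + 9
11 = 1*9 + 2
9 = 4*2 + 1
2 = 2*1 + 0
Back-substitute:
1 = 9 − 4·2
1 = −4·11 + 5·9
1 = 5·69496 − 31589·11
So 11·(-31589) ≡ 1 (mod 69496), hence d ≡ -31589 ≡ 37907 (mod 69496).

37907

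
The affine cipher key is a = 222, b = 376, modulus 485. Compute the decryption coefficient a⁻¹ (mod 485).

Apply the Euclidean algorithm to 485 and 222:
485 = 2·222 + 41
222 = 5·41 + 17
41 = 2·17 + 7
17 = 2·7 + 3
7 = 2·3 + 1
3 = 3·1 + 0
Since gcd(222, 485) = 1, back-substitute to write 1 as a combination:
1 = 7 − 2·3
1 = −2·17 + 5·7
1 = 5·41 − 12·17
1 = −12·222 + 65·41
1 = 65·485 − 142·222
So 222·(-142) ≡ 1 (mod 485), and -142 ≡ 343 (mod 485).

343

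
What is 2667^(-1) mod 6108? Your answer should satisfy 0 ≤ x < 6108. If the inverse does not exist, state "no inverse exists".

no inverse exists

Euclidean algorithm on 6108, 2667:
6108 = 2×2667 + 774
2667 = 3×774 + 345
774 = 2×345 + 84
345 = 4×84 + 9
84 = 9×9 + 3
9 = 3×3 + 0
Since gcd = 3 > 1, 2667 is not a unit mod 6108.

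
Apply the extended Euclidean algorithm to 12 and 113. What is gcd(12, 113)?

1

Repeated division:
113 = 9×12 + 5
12 = 2×5 + 2
5 = 2×2 + 1
2 = 2×1 + 0
gcd(12, 113) = 1.
Express as a combination:
1 = 5 − 2·2
1 = −2·12 + 5·5
1 = 5·113 − 47·12
So 1 = (5)·113 + (-47)·12.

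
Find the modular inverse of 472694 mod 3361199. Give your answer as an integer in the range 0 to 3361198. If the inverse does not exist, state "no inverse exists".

Extended Euclidean algorithm:
3361199 = 7×472694 + 52341
472694 = 9×52341 + 1625
52341 = 32×1625 + 341
1625 = 4×341 + 261
341 = 1×261 + 80
261 = 3×80 + 21
80 = 3×21 + 17
21 = 1×17 + 4
17 = 4×4 + 1
4 = 4×1 + 0
Since gcd(472694, 3361199) = 1, back-substitute to write 1 as a combination:
1 = 17 − 4·4
1 = −4·21 + 5·17
1 = 5·80 − 19·21
1 = −19·261 + 62·80
1 = 62·341 − 81·261
1 = −81·1625 + 386·341
1 = 386·52341 − 12433·1625
1 = −12433·472694 + 112283·52341
1 = 112283·3361199 − 798414·472694
So 472694·(-798414) ≡ 1 (mod 3361199), and -798414 ≡ 2562785 (mod 3361199).

2562785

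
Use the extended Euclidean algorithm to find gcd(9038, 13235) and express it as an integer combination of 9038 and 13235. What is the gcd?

Repeated division:
13235 = 1·9038 + 4197
9038 = 2·4197 + 644
4197 = 6·644 + 333
644 = 1·333 + 311
333 = 1·311 + 22
311 = 14·22 + 3
22 = 7·3 + 1
3 = 3·1 + 0
gcd(9038, 13235) = 1.
Working backward:
1 = 22 − 7·3
1 = −7·311 + 99·22
1 = 99·333 − 106·311
1 = −106·644 + 205·333
1 = 205·4197 − 1336·644
1 = −1336·9038 + 2877·4197
1 = 2877·13235 − 4213·9038
So 1 = (2877)·13235 + (-4213)·9038.

1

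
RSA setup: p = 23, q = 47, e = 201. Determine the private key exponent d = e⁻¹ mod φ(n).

433

φ(n) = (p−1)(q−1) = 22·46 = 1012.
Need d with 201·d ≡ 1 (mod 1012). Apply the extended Euclidean algorithm:
1012 = 5×201 + 7
201 = 28×7 + 5
7 = 1×5 + 2
5 = 2×2 + 1
2 = 2×1 + 0
Back-substitute:
1 = 5 − 2·2
1 = −2·7 + 3·5
1 = 3·201 − 86·7
1 = −86·1012 + 433·201
So 201·433 ≡ 1 (mod 1012), hence d = 433.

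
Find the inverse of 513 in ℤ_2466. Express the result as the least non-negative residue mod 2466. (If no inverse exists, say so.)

no inverse exists

Euclidean algorithm on 2466, 513:
2466 = 4×513 + 414
513 = 1×414 + 99
414 = 4×99 + 18
99 = 5×18 + 9
18 = 2×9 + 0
The gcd is 9, not 1, hence no inverse exists.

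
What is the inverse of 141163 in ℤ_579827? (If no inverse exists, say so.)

Extended Euclidean algorithm:
579827 = 4*141163 + 15175
141163 = 9*15175 + 4588
15175 = 3*4588 + 1411
4588 = 3*1411 + 355
1411 = 3*355 + 346
355 = 1*346 + 9
346 = 38*9 + 4
9 = 2*4 + 1
4 = 4*1 + 0
Since gcd(141163, 579827) = 1, back-substitute to write 1 as a combination:
1 = 9 − 2·4
1 = −2·346 + 77·9
1 = 77·355 − 79·346
1 = −79·1411 + 314·355
1 = 314·4588 − 1021·1411
1 = −1021·15175 + 3377·4588
1 = 3377·141163 − 31414·15175
1 = −31414·579827 + 129033·141163
So 141163·129033 ≡ 1 (mod 579827).

129033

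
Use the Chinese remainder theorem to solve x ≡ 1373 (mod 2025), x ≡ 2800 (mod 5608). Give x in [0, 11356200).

Write x = 1373 + 2025·k. Then 2025·k ≡ 2800 − 1373 ≡ 1427 (mod 5608).
Need 2025⁻¹ mod 5608. Extended Euclid on (5608, 2025):
5608 = 2×2025 + 1558
2025 = 1×1558 + 467
1558 = 3×467 + 157
467 = 2×157 + 153
157 = 1×153 + 4
153 = 38×4 + 1
4 = 4×1 + 0
Back-substitute:
1 = 153 − 38·4
1 = −38·157 + 39·153
1 = 39·467 − 116·157
1 = −116·1558 + 387·467
1 = 387·2025 − 503·1558
1 = −503·5608 + 1393·2025
2025⁻¹ ≡ 1393 (mod 5608), so k ≡ 1393·1427 ≡ 2579 (mod 5608).
x = 1373 + 2025·2579 = 5223848.

5223848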